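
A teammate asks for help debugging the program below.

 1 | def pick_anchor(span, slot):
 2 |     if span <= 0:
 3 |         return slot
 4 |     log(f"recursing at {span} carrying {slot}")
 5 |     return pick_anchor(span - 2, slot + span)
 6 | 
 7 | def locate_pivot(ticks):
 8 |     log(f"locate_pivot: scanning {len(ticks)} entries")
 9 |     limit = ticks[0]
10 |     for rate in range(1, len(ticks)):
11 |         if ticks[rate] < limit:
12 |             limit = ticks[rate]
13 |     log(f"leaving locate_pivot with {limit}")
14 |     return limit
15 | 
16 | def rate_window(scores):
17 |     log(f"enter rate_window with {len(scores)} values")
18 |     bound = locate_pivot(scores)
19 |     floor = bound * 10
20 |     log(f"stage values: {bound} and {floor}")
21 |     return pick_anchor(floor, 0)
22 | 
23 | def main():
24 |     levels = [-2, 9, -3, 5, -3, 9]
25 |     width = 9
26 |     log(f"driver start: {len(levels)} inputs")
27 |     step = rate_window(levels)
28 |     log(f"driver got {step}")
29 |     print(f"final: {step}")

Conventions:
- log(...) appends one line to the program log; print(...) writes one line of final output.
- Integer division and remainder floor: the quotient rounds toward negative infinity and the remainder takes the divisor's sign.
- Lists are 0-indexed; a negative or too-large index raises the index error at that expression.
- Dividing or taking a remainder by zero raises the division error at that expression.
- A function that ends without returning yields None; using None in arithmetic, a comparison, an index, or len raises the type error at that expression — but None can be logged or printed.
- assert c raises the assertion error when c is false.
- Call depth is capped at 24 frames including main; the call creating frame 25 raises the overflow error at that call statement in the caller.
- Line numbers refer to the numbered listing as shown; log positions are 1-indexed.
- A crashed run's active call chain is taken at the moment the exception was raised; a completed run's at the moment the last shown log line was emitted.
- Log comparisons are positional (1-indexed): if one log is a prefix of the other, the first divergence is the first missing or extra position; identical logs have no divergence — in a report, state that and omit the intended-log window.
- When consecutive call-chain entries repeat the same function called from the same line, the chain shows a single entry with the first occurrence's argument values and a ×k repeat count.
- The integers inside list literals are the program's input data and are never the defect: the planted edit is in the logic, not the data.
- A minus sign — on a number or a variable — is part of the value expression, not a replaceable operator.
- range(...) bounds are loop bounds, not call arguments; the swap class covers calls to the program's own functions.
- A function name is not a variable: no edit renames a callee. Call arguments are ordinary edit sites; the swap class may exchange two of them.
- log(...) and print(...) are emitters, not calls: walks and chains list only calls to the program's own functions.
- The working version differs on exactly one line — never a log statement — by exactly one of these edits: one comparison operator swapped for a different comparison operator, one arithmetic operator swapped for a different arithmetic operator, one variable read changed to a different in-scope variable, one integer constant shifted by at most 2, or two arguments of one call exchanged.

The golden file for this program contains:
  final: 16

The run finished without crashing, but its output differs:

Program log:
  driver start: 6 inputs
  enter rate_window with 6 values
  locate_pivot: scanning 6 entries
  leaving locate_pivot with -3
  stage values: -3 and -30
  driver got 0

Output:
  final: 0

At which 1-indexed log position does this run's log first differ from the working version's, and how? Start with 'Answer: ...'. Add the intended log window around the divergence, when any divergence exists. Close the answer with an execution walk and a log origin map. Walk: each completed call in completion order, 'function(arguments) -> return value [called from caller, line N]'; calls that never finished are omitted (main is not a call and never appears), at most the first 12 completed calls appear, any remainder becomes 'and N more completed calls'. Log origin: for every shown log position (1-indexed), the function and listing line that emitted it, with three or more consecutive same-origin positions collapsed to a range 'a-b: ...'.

Answer: position 5 — shown 'stage values: -3 and -30', intended 'stage values: -3 and 7'.
Intended log window:
  3: locate_pivot: scanning 6 entries
  4: leaving locate_pivot with -3
  5: stage values: -3 and 7
  6: recursing at 7 carrying 0
Execution walk:
  locate_pivot([-2, 9, -3, 5, -3, 9]) -> -3  [called from rate_window, line 18]
  pick_anchor(-30, 0) -> 0  [called from rate_window, line 21]
  rate_window([-2, 9, -3, 5, -3, 9]) -> 0  [called from main, line 27]
Log origins:
  1: logged in main at line 26
  2: logged in rate_window at line 17
  3: logged in locate_pivot at line 8
  4: logged in locate_pivot at line 13
  5: logged in rate_window at line 20
  6: logged in main at line 28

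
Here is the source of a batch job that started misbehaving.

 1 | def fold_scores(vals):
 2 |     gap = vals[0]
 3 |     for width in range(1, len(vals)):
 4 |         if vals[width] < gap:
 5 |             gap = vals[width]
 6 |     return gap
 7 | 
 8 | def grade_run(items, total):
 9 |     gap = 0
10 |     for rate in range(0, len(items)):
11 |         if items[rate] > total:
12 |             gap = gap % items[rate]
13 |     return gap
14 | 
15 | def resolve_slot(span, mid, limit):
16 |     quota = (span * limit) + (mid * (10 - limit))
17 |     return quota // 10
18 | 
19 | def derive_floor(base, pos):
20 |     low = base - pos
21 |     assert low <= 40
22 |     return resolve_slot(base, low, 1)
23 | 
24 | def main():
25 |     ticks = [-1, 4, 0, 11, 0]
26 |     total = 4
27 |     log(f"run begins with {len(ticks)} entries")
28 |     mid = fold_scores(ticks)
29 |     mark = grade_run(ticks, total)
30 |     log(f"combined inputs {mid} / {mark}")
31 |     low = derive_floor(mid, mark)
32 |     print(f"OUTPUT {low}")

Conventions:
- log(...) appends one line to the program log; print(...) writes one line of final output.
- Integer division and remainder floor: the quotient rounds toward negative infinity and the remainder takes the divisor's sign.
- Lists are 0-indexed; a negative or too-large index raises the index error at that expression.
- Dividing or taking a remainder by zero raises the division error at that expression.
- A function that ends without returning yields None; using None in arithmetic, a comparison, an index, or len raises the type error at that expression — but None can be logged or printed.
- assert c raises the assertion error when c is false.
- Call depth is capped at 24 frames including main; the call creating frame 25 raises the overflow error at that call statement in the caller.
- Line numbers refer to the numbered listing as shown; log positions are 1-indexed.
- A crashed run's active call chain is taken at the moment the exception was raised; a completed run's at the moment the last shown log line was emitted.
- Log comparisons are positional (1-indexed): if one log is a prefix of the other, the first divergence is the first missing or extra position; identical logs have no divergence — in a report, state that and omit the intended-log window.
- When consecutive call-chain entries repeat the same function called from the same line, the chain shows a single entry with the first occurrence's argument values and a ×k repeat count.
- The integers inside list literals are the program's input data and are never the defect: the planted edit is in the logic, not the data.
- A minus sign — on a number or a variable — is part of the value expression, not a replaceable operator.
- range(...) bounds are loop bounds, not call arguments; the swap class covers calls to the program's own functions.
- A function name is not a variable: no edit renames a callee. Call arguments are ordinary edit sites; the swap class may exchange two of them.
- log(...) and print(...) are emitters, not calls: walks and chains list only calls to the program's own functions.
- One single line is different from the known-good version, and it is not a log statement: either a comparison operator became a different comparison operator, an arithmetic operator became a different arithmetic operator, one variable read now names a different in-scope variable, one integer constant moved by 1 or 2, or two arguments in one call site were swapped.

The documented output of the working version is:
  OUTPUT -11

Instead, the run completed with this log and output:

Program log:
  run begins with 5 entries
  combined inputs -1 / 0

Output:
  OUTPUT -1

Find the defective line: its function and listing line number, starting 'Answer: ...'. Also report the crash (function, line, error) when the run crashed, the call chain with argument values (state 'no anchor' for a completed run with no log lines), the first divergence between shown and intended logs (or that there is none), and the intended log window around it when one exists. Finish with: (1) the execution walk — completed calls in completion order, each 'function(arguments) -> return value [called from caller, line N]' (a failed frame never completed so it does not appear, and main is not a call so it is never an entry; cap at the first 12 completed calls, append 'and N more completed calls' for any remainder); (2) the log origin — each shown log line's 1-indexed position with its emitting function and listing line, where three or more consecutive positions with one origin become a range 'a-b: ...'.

Answer: the defect is in grade_run at line 12.
Key fact: The log first diverges at position 2: the faulty run prints 'combined inputs -1 / 0' where the working version prints 'combined inputs -1 / 11'.
Call chain: main.
First divergence: at position 2 the run shows 'combined inputs -1 / 0' where the working version logs 'combined inputs -1 / 11'.
Intended log window:
  1: run begins with 5 entries
  2: combined inputs -1 / 11
Execution walk:
  fold_scores([-1, 4, 0, 11, 0]) -> -1  [called from main, line 28]
  grade_run([-1, 4, 0, 11, 0], 4) -> 0  [called from main, line 29]
  resolve_slot(-1, -1, 1) -> -1  [called from derive_floor, line 22]
  derive_floor(-1, 0) -> -1  [called from main, line 31]
Origin of each log line:
  1: logged in main at line 27
  2: logged in main at line 30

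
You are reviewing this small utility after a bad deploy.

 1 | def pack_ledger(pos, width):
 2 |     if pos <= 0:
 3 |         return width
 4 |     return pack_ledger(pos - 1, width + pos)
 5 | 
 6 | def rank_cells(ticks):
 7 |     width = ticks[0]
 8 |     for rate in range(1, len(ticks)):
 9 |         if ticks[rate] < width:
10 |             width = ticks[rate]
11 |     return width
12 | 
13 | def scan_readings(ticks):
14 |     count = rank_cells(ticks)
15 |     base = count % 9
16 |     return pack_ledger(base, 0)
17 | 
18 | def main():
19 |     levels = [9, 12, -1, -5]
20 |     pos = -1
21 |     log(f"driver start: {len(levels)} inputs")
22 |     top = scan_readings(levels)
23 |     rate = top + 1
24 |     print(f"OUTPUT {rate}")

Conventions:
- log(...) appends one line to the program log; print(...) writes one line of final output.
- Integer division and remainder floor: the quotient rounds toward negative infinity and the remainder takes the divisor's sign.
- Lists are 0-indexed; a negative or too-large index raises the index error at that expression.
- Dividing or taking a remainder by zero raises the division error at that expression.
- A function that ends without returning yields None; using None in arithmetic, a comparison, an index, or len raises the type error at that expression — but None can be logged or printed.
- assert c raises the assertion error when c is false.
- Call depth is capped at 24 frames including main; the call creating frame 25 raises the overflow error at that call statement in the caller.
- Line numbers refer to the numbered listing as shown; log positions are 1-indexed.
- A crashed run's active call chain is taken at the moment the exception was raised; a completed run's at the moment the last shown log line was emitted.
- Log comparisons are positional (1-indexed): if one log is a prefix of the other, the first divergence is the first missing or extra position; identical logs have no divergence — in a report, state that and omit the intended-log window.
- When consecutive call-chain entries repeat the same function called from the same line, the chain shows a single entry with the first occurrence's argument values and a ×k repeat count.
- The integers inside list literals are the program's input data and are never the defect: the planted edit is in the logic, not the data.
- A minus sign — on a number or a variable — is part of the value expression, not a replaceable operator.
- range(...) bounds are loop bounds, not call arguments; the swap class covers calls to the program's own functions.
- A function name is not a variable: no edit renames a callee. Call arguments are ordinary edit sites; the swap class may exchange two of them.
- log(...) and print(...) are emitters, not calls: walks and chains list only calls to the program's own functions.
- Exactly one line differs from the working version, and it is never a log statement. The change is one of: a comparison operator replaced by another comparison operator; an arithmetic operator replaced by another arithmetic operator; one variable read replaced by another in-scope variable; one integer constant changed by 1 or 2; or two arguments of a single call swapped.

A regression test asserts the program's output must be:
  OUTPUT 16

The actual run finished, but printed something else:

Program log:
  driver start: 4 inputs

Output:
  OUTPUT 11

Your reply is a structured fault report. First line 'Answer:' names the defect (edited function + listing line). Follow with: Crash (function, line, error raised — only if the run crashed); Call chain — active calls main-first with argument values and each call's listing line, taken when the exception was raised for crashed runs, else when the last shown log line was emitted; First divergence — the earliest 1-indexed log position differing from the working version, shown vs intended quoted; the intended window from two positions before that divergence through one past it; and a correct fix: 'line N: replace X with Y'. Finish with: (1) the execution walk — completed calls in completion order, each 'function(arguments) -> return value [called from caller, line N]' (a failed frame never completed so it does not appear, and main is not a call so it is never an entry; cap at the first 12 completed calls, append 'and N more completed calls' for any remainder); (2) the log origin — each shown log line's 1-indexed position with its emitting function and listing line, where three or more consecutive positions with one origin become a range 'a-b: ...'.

Answer: the defect is in scan_readings at line 15.
The tell: Log streams are identical — the defect surfaces only in the printed output.
Call chain: main.
First divergence: none; the two logs match at every position.
Execution walk:
  rank_cells([9, 12, -1, -5]) -> -5  [called from scan_readings, line 14]
  pack_ledger(0, 10) -> 10  [called from pack_ledger, line 4]
  pack_ledger(1, 9) -> 10  [called from pack_ledger, line 4]
  pack_ledger(2, 7) -> 10  [called from pack_ledger, line 4]
  pack_ledger(3, 4) -> 10  [called from pack_ledger, line 4]
  pack_ledger(4, 0) -> 10  [called from scan_readings, line 16]
  scan_readings([9, 12, -1, -5]) -> 10  [called from main, line 22]
Log origins:
  1 — main, line 21
A correct fix: line 15: replace `9` with `10`.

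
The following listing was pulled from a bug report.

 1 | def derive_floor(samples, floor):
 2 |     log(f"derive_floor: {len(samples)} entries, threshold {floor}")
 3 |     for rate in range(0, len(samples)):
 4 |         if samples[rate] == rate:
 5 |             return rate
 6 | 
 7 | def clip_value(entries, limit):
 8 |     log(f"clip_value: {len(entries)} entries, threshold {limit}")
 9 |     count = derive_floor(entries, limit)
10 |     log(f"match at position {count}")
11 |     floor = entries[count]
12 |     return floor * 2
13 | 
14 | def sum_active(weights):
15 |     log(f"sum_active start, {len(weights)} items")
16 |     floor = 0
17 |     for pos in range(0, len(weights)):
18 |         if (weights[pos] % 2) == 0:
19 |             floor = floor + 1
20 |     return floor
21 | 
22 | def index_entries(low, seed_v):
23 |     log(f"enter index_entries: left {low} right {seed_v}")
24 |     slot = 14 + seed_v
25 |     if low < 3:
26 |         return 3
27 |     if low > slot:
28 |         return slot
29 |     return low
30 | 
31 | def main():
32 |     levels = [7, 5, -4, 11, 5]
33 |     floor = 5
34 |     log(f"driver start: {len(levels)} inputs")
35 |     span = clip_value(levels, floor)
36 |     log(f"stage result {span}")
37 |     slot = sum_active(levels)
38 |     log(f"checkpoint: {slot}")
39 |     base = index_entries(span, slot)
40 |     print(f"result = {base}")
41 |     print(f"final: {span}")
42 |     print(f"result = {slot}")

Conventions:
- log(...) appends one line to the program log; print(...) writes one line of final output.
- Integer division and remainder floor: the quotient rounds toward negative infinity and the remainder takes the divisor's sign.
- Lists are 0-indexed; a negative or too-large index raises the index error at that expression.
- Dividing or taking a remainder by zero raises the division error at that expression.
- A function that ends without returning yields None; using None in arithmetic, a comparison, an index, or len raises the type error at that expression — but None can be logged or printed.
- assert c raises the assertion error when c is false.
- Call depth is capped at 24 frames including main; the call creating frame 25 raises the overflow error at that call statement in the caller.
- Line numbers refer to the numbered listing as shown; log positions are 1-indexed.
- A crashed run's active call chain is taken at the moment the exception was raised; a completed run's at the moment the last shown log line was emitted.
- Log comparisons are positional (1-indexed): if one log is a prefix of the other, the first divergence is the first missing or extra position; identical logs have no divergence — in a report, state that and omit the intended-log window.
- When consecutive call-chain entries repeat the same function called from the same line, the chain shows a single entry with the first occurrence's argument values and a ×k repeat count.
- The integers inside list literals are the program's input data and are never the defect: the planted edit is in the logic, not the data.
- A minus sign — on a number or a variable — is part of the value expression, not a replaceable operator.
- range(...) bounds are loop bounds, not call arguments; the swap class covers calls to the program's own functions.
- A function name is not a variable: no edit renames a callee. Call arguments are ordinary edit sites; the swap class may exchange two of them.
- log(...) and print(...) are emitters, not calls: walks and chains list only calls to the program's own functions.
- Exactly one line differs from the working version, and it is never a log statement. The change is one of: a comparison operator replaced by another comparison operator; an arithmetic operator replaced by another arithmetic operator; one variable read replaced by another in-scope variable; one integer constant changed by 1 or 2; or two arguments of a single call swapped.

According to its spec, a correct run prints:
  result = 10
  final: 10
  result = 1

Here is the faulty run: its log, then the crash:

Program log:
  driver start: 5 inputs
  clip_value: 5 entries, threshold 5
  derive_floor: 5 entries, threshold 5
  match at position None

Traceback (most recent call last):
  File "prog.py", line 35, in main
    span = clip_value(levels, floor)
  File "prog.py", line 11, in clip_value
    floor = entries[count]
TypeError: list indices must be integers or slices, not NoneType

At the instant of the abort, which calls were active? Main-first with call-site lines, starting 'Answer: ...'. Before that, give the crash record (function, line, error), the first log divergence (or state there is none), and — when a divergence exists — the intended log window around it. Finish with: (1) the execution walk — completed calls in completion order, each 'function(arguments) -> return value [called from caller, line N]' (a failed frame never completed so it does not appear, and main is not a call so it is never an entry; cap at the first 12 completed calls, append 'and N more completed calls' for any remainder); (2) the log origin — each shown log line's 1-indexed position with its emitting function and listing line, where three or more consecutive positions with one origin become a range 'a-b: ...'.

Answer: main -> clip_value (called at line 35).
Key fact: Everything matches until log position 4, which reads 'match at position None' in place of 'match at position 1'.
Crash: clip_value, line 11, TypeError.
First divergence: position 4 — shown 'match at position None', intended 'match at position 1'.
Intended log window:
  2: clip_value: 5 entries, threshold 5
  3: derive_floor: 5 entries, threshold 5
  4: match at position 1
  5: stage result 10
Execution walk:
  derive_floor([7, 5, -4, 11, 5], 5) -> None  [called from clip_value, line 9]
Log line origins:
  1: logged in main at line 34
  2: logged in clip_value at line 8
  3: logged in derive_floor at line 2
  4: logged in clip_value at line 10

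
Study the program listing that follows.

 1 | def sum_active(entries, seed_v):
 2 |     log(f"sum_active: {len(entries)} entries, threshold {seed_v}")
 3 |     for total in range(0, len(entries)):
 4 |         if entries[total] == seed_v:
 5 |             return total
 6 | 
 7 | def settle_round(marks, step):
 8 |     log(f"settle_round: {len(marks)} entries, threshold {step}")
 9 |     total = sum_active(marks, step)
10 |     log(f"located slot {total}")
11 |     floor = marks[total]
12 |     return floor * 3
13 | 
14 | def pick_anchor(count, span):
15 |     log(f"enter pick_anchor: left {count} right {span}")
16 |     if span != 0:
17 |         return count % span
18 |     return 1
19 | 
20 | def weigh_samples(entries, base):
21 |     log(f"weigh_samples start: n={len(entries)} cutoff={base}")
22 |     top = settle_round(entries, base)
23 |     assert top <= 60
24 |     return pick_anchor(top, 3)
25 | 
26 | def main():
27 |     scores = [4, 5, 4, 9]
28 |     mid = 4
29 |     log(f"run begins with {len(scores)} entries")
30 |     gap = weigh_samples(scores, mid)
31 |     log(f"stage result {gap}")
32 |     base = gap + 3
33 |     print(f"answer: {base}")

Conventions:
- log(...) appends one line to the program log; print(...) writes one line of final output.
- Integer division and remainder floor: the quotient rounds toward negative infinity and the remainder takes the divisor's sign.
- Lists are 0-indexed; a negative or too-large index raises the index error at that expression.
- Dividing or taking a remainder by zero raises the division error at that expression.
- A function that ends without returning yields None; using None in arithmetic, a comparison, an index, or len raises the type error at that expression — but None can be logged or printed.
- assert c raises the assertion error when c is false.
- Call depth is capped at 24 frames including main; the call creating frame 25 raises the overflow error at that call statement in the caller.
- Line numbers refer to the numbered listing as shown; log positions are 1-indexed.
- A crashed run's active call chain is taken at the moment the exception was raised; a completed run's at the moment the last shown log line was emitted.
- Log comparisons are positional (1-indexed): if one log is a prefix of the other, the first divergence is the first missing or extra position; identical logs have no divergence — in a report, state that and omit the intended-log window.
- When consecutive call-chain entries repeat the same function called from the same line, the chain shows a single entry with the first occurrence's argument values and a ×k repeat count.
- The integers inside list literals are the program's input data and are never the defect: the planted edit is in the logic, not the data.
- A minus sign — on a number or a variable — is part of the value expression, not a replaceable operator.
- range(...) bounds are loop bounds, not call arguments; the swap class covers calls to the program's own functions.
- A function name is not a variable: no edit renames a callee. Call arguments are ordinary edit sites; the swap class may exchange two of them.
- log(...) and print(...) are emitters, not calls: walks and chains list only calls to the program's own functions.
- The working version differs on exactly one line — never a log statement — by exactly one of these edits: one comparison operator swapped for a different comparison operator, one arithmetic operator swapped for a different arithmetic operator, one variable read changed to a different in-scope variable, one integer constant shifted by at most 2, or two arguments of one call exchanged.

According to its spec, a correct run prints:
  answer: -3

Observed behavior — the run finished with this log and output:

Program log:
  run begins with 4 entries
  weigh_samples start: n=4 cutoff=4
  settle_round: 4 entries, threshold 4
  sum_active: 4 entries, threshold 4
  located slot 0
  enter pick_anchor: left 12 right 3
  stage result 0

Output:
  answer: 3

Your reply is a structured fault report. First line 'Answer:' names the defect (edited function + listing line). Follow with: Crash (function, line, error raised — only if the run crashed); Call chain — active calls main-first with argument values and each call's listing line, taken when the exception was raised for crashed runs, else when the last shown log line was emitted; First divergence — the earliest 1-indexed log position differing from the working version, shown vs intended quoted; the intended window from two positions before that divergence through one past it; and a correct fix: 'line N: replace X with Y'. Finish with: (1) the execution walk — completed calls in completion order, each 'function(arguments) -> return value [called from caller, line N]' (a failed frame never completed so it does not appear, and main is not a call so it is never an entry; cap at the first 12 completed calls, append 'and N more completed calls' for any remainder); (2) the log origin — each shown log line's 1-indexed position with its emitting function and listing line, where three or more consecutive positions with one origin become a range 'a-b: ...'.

Answer: the defect is in main at line 32.
Core observation: Log streams are identical — the defect surfaces only in the printed output.
Call chain: main.
First divergence: there is none — every log position agrees.
Execution walk:
  sum_active([4, 5, 4, 9], 4) -> 0  [called from settle_round, line 9]
  settle_round([4, 5, 4, 9], 4) -> 12  [called from weigh_samples, line 22]
  pick_anchor(12, 3) -> 0  [called from weigh_samples, line 24]
  weigh_samples([4, 5, 4, 9], 4) -> 0  [called from main, line 30]
Log line origins:
  1: logged in main at line 29
  2: logged in weigh_samples at line 21
  3: logged in settle_round at line 8
  4: logged in sum_active at line 2
  5: logged in settle_round at line 10
  6: logged in pick_anchor at line 15
  7: logged in main at line 31
A correct fix: line 32: replace `+` with `-`.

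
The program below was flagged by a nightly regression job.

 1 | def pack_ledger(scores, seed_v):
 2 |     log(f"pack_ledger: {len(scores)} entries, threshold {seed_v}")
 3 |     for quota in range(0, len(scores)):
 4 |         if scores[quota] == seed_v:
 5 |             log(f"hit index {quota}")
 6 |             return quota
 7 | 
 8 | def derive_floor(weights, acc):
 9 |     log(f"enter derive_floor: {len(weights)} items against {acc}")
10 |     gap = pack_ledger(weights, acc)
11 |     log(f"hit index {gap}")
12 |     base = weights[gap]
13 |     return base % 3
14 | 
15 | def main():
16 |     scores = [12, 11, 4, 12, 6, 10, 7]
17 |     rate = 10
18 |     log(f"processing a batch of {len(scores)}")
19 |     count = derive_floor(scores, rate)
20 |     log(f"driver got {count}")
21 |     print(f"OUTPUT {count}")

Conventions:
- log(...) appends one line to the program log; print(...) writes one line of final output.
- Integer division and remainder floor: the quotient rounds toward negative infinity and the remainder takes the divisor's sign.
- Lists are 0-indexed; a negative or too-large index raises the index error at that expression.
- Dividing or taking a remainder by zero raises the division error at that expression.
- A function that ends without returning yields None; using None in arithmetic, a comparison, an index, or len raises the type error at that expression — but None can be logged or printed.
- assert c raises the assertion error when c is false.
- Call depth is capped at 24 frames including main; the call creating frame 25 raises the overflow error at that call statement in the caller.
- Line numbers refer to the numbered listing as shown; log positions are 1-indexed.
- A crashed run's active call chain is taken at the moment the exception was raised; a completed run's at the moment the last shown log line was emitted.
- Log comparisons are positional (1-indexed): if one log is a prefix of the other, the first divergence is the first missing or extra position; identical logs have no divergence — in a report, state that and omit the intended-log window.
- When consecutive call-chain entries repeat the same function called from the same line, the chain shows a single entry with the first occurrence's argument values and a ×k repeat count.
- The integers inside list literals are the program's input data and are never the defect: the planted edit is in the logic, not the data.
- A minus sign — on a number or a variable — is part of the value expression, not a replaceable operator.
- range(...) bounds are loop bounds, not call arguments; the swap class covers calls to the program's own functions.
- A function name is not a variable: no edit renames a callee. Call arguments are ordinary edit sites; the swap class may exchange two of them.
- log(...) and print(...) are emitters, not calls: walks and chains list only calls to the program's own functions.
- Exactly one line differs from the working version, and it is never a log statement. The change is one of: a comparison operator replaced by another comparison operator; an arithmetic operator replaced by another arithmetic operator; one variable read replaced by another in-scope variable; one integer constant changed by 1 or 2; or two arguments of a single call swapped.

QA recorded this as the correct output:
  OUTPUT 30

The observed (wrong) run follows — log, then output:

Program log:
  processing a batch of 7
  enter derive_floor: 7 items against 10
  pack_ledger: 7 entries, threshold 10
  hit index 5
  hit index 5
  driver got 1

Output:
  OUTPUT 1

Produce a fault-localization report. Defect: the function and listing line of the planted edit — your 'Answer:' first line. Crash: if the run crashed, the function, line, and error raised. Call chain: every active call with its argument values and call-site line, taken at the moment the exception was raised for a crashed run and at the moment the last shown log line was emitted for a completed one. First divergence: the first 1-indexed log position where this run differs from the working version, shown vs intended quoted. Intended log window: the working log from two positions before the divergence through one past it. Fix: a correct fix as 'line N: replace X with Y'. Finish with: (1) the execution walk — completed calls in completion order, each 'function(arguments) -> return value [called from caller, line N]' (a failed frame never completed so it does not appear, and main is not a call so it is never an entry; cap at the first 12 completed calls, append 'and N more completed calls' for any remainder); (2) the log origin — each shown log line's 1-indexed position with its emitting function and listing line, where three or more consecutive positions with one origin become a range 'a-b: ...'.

Answer: the defect is in derive_floor at line 13.
Key fact: Everything matches until log position 6, which reads 'driver got 1' in place of 'driver got 30'.
Call chain: main.
First divergence: position 6 — shown 'driver got 1', intended 'driver got 30'.
Intended log window:
  4: hit index 5
  5: hit index 5
  6: driver got 30
Execution walk:
  pack_ledger([12, 11, 4, 12, 6, 10, 7], 10) -> 5  [called from derive_floor, line 10]
  derive_floor([12, 11, 4, 12, 6, 10, 7], 10) -> 1  [called from main, line 19]
Log line origins:
  1: logged in main at line 18
  2: logged in derive_floor at line 9
  3: logged in pack_ledger at line 2
  4: logged in pack_ledger at line 5
  5: logged in derive_floor at line 11
  6: logged in main at line 20
A correct fix: line 13: replace `%` with `*`.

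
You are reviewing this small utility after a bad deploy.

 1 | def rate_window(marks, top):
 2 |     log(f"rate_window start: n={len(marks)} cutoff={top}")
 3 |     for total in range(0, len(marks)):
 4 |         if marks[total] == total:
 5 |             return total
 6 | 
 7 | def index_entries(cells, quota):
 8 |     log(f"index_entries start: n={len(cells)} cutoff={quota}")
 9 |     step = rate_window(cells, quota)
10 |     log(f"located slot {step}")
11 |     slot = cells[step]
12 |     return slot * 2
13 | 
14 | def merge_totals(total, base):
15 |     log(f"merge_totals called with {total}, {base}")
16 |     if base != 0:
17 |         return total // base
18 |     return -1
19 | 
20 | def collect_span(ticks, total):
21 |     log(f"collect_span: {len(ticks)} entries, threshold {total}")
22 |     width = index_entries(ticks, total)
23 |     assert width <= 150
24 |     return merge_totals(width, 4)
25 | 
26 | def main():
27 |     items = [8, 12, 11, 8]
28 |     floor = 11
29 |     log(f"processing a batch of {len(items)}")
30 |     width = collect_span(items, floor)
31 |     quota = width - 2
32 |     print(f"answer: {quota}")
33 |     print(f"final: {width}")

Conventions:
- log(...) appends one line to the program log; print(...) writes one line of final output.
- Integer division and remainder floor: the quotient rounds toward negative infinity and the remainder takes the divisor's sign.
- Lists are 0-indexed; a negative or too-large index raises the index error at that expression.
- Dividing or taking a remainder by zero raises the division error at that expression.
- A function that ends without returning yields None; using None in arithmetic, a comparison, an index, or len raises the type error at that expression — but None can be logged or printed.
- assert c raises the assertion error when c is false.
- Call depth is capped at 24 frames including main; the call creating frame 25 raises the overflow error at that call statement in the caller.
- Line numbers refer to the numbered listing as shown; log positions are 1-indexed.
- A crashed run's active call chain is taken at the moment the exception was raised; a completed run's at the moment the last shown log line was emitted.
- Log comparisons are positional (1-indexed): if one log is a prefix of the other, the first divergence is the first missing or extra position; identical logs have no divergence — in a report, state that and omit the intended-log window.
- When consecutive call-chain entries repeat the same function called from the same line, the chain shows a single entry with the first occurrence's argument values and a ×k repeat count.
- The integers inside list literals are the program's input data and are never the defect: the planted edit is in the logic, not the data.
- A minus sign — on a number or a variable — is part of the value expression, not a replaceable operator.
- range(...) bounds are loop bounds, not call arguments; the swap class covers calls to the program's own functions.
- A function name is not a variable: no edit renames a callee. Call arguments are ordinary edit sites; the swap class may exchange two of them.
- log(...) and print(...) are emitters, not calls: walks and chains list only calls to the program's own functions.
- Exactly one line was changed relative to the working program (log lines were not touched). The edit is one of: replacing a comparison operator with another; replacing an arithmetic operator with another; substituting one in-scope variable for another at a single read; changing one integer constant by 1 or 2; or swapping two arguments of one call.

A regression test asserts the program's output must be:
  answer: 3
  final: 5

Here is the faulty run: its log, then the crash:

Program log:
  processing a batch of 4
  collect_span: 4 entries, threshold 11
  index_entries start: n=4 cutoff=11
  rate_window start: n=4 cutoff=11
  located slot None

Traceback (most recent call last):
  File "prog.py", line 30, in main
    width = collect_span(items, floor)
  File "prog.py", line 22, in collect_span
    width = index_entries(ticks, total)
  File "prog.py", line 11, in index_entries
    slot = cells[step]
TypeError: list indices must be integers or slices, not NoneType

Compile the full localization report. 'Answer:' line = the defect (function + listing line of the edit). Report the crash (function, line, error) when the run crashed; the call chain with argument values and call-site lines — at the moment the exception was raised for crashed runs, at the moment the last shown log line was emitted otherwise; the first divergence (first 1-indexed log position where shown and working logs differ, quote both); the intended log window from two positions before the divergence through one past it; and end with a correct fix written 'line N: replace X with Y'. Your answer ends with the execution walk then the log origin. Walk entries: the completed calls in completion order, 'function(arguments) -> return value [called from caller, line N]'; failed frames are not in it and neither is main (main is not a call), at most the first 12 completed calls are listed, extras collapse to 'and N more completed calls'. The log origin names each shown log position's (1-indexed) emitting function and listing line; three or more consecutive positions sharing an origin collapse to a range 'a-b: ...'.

Answer: the defect is in rate_window at line 4.
Core observation: Position 5 is the first bad log line: 'located slot None' should read 'located slot 2'.
Crash: index_entries, line 11, TypeError.
Call chain: main -> collect_span([8, 12, 11, 8], 11) (called at line 30) -> index_entries([8, 12, 11, 8], 11) (called at line 22).
First divergence: position 5 — the shown line 'located slot None' should read 'located slot 2'.
Intended log window:
  3: index_entries start: n=4 cutoff=11
  4: rate_window start: n=4 cutoff=11
  5: located slot 2
  6: merge_totals called with 22, 4
Execution walk:
  rate_window([8, 12, 11, 8], 11) -> None  [called from index_entries, line 9]
Origin of each log line:
  1: from main, line 29
  2: from collect_span, line 21
  3: from index_entries, line 8
  4: from rate_window, line 2
  5: from index_entries, line 10
A correct fix: line 4: replace `marks[total] == total` with `marks[total] == top`.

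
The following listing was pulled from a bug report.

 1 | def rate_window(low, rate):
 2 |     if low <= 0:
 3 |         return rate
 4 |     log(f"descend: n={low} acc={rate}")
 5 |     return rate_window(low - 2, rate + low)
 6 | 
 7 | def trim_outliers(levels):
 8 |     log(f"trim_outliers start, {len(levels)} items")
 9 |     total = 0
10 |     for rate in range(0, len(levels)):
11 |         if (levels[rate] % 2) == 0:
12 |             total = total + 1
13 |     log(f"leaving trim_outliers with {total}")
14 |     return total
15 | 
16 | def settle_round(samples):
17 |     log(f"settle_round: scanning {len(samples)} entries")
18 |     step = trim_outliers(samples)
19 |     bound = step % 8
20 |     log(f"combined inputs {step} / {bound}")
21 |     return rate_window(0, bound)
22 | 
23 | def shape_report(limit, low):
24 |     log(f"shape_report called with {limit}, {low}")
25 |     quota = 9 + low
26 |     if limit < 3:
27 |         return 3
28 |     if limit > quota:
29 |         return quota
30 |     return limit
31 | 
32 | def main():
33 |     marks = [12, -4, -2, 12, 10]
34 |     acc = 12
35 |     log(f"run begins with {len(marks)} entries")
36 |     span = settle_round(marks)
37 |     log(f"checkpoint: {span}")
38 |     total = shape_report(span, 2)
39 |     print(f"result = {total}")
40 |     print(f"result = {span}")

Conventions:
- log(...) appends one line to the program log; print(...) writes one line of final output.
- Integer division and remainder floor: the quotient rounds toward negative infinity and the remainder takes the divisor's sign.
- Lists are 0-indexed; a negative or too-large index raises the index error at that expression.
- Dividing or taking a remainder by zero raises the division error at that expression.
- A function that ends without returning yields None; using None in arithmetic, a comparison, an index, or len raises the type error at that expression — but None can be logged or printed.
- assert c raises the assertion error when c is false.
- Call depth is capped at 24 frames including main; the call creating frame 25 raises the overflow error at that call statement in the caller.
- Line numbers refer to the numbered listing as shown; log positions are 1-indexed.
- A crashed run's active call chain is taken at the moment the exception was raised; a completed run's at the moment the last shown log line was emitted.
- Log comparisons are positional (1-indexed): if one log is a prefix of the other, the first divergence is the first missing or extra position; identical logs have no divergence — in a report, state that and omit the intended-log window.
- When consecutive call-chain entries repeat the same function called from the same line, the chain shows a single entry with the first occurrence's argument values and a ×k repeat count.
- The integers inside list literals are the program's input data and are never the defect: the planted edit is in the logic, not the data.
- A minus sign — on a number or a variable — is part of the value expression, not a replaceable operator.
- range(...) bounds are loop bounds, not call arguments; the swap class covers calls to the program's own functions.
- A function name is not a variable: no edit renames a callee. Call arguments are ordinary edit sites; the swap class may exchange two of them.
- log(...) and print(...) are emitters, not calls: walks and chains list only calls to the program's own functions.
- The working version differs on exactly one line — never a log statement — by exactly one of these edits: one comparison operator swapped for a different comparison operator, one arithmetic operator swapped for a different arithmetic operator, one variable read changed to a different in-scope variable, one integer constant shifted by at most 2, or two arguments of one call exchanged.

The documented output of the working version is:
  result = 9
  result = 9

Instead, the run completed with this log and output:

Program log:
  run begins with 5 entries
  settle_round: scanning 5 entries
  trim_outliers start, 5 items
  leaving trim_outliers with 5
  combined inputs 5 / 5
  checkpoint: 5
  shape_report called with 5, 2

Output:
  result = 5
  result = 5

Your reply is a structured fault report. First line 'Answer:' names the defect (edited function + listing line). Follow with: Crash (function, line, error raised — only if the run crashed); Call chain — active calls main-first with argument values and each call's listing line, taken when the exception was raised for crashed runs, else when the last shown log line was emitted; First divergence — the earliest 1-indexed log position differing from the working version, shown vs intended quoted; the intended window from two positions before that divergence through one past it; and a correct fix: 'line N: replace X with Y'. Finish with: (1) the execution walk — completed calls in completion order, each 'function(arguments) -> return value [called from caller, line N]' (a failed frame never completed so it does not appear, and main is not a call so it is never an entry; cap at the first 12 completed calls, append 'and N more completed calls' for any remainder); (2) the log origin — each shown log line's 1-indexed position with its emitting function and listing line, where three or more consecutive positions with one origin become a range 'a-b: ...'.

Answer: the defect is in settle_round at line 21.
Core observation: Log line 6 is where behavior first shows: 'checkpoint: 5' appears instead of 'descend: n=5 acc=0'.
Call chain: main -> shape_report(5, 2) (called at line 38).
First divergence: position 6 — shown 'checkpoint: 5', intended 'descend: n=5 acc=0'.
Intended log window:
  4: leaving trim_outliers with 5
  5: combined inputs 5 / 5
  6: descend: n=5 acc=0
  7: descend: n=3 acc=5
Execution walk:
  trim_outliers([12, -4, -2, 12, 10]) -> 5  [called from settle_round, line 18]
  rate_window(0, 5) -> 5  [called from settle_round, line 21]
  settle_round([12, -4, -2, 12, 10]) -> 5  [called from main, line 36]
  shape_report(5, 2) -> 5  [called from main, line 38]
Log origins:
  1 — main, line 35
  2 — settle_round, line 17
  3 — trim_outliers, line 8
  4 — trim_outliers, line 13
  5 — settle_round, line 20
  6 — main, line 37
  7 — shape_report, line 24
A correct fix: line 21: replace `rate_window(0, bound)` with `rate_window(bound, 0)`.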